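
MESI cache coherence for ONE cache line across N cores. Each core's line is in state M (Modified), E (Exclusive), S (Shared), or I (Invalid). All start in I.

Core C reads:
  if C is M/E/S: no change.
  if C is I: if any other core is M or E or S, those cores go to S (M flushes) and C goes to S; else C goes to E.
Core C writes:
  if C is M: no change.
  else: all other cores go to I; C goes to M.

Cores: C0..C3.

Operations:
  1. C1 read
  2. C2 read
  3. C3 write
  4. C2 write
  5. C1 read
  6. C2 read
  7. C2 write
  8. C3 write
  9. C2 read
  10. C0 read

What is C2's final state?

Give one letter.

Answer: S

Derivation:
Op 1: C1 read [C1 read from I: no other sharers -> C1=E (exclusive)] -> [I,E,I,I]
Op 2: C2 read [C2 read from I: others=['C1=E'] -> C2=S, others downsized to S] -> [I,S,S,I]
Op 3: C3 write [C3 write: invalidate ['C1=S', 'C2=S'] -> C3=M] -> [I,I,I,M]
Op 4: C2 write [C2 write: invalidate ['C3=M'] -> C2=M] -> [I,I,M,I]
Op 5: C1 read [C1 read from I: others=['C2=M'] -> C1=S, others downsized to S] -> [I,S,S,I]
Op 6: C2 read [C2 read: already in S, no change] -> [I,S,S,I]
Op 7: C2 write [C2 write: invalidate ['C1=S'] -> C2=M] -> [I,I,M,I]
Op 8: C3 write [C3 write: invalidate ['C2=M'] -> C3=M] -> [I,I,I,M]
Op 9: C2 read [C2 read from I: others=['C3=M'] -> C2=S, others downsized to S] -> [I,I,S,S]
Op 10: C0 read [C0 read from I: others=['C2=S', 'C3=S'] -> C0=S, others downsized to S] -> [S,I,S,S]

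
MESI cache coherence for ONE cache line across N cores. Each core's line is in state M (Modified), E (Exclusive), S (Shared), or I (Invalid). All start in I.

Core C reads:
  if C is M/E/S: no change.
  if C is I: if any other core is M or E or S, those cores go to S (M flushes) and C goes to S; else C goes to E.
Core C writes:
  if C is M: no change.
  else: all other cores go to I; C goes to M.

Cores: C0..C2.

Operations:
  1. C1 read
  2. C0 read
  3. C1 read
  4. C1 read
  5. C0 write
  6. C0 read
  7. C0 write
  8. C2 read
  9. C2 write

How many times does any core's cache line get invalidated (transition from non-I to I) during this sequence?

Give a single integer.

Op 1: C1 read [C1 read from I: no other sharers -> C1=E (exclusive)] -> [I,E,I] (invalidations this op: 0; running total: 0)
Op 2: C0 read [C0 read from I: others=['C1=E'] -> C0=S, others downsized to S] -> [S,S,I] (invalidations this op: 0; running total: 0)
Op 3: C1 read [C1 read: already in S, no change] -> [S,S,I] (invalidations this op: 0; running total: 0)
Op 4: C1 read [C1 read: already in S, no change] -> [S,S,I] (invalidations this op: 0; running total: 0)
Op 5: C0 write [C0 write: invalidate ['C1=S'] -> C0=M] -> [M,I,I] (invalidations this op: 1; running total: 1)
Op 6: C0 read [C0 read: already in M, no change] -> [M,I,I] (invalidations this op: 0; running total: 1)
Op 7: C0 write [C0 write: already M (modified), no change] -> [M,I,I] (invalidations this op: 0; running total: 1)
Op 8: C2 read [C2 read from I: others=['C0=M'] -> C2=S, others downsized to S] -> [S,I,S] (invalidations this op: 0; running total: 1)
Op 9: C2 write [C2 write: invalidate ['C0=S'] -> C2=M] -> [I,I,M] (invalidations this op: 1; running total: 2)

Answer: 2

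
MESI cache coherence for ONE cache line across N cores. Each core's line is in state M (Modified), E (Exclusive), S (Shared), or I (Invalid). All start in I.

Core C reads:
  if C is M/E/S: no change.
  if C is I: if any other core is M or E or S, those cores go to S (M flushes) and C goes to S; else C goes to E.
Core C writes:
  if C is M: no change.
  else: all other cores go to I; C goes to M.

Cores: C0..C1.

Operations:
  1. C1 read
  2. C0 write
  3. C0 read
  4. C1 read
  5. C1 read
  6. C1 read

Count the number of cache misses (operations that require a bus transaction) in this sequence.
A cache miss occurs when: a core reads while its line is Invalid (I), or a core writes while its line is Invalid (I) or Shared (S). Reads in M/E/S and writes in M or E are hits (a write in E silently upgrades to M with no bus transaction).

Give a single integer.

Answer: 3

Derivation:
Op 1: C1 read [C1 read from I: no other sharers -> C1=E (exclusive)] -> [I,E] [MISS #1: read from I]
Op 2: C0 write [C0 write: invalidate ['C1=E'] -> C0=M] -> [M,I] [MISS #2: write from I]
Op 3: C0 read [C0 read: already in M, no change] -> [M,I] [hit: read from M]
Op 4: C1 read [C1 read from I: others=['C0=M'] -> C1=S, others downsized to S] -> [S,S] [MISS #3: read from I]
Op 5: C1 read [C1 read: already in S, no change] -> [S,S] [hit: read from S]
Op 6: C1 read [C1 read: already in S, no change] -> [S,S] [hit: read from S]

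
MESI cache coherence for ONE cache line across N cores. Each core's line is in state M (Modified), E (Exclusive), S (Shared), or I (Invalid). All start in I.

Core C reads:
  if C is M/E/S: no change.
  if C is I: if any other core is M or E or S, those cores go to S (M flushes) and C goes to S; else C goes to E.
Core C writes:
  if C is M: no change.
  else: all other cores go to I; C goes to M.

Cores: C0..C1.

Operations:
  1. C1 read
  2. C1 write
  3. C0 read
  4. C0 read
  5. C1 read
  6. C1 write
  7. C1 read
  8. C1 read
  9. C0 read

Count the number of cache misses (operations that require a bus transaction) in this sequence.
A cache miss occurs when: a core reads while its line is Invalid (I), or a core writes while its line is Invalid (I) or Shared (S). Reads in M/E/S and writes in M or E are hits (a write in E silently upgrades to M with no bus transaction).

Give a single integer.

Op 1: C1 read [C1 read from I: no other sharers -> C1=E (exclusive)] -> [I,E] [MISS #1: read from I]
Op 2: C1 write [C1 write: invalidate none -> C1=M] -> [I,M] [hit: write from E is a silent E->M upgrade, no bus transaction]
Op 3: C0 read [C0 read from I: others=['C1=M'] -> C0=S, others downsized to S] -> [S,S] [MISS #2: read from I]
Op 4: C0 read [C0 read: already in S, no change] -> [S,S] [hit: read from S]
Op 5: C1 read [C1 read: already in S, no change] -> [S,S] [hit: read from S]
Op 6: C1 write [C1 write: invalidate ['C0=S'] -> C1=M] -> [I,M] [MISS #3: write from S]
Op 7: C1 read [C1 read: already in M, no change] -> [I,M] [hit: read from M]
Op 8: C1 read [C1 read: already in M, no change] -> [I,M] [hit: read from M]
Op 9: C0 read [C0 read from I: others=['C1=M'] -> C0=S, others downsized to S] -> [S,S] [MISS #4: read from I]

Answer: 4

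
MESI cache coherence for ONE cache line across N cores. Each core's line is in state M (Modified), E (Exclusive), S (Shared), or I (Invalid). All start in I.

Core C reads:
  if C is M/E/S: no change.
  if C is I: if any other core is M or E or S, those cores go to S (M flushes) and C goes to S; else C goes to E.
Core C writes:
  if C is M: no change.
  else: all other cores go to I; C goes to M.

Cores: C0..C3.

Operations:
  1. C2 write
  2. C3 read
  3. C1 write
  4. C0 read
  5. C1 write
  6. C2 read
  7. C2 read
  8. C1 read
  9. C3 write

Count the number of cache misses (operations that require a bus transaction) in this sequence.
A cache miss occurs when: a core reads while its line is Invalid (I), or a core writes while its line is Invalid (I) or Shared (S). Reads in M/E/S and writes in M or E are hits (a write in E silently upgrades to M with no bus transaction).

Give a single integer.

Answer: 7

Derivation:
Op 1: C2 write [C2 write: invalidate none -> C2=M] -> [I,I,M,I] [MISS #1: write from I]
Op 2: C3 read [C3 read from I: others=['C2=M'] -> C3=S, others downsized to S] -> [I,I,S,S] [MISS #2: read from I]
Op 3: C1 write [C1 write: invalidate ['C2=S', 'C3=S'] -> C1=M] -> [I,M,I,I] [MISS #3: write from I]
Op 4: C0 read [C0 read from I: others=['C1=M'] -> C0=S, others downsized to S] -> [S,S,I,I] [MISS #4: read from I]
Op 5: C1 write [C1 write: invalidate ['C0=S'] -> C1=M] -> [I,M,I,I] [MISS #5: write from S]
Op 6: C2 read [C2 read from I: others=['C1=M'] -> C2=S, others downsized to S] -> [I,S,S,I] [MISS #6: read from I]
Op 7: C2 read [C2 read: already in S, no change] -> [I,S,S,I] [hit: read from S]
Op 8: C1 read [C1 read: already in S, no change] -> [I,S,S,I] [hit: read from S]
Op 9: C3 write [C3 write: invalidate ['C1=S', 'C2=S'] -> C3=M] -> [I,I,I,M] [MISS #7: write from I]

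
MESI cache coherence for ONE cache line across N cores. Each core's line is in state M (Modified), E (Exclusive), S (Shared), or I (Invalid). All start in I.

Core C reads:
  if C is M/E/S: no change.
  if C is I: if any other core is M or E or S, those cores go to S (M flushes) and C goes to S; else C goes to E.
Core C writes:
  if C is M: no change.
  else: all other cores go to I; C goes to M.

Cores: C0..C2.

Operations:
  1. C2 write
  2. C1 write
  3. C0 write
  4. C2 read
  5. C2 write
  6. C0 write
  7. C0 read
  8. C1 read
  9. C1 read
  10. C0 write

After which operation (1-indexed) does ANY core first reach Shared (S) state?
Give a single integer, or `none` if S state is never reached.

Op 1: C2 write [C2 write: invalidate none -> C2=M] -> [I,I,M]
Op 2: C1 write [C1 write: invalidate ['C2=M'] -> C1=M] -> [I,M,I]
Op 3: C0 write [C0 write: invalidate ['C1=M'] -> C0=M] -> [M,I,I]
Op 4: C2 read [C2 read from I: others=['C0=M'] -> C2=S, others downsized to S] -> [S,I,S]
  -> First S state at op 4; remaining ops need not be traced.

Answer: 4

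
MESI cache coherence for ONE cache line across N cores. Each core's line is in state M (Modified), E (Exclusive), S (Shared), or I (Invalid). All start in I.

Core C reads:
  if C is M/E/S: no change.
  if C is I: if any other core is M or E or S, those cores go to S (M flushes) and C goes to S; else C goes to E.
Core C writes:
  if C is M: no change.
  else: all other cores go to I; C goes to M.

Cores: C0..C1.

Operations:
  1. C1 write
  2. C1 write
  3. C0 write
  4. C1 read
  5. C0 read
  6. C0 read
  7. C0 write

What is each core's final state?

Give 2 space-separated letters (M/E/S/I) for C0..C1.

Answer: M I

Derivation:
Op 1: C1 write [C1 write: invalidate none -> C1=M] -> [I,M]
Op 2: C1 write [C1 write: already M (modified), no change] -> [I,M]
Op 3: C0 write [C0 write: invalidate ['C1=M'] -> C0=M] -> [M,I]
Op 4: C1 read [C1 read from I: others=['C0=M'] -> C1=S, others downsized to S] -> [S,S]
Op 5: C0 read [C0 read: already in S, no change] -> [S,S]
Op 6: C0 read [C0 read: already in S, no change] -> [S,S]
Op 7: C0 write [C0 write: invalidate ['C1=S'] -> C0=M] -> [M,I]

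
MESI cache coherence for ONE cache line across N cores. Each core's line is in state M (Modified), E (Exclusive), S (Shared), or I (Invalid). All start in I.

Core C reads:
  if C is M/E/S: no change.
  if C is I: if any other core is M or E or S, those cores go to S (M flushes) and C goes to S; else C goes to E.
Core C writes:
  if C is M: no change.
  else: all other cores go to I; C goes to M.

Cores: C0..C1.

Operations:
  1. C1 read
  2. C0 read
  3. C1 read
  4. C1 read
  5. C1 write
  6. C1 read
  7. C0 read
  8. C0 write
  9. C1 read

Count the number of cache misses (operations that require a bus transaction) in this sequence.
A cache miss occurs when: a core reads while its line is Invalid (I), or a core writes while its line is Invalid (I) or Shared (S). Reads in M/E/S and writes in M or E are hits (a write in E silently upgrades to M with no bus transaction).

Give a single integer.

Op 1: C1 read [C1 read from I: no other sharers -> C1=E (exclusive)] -> [I,E] [MISS #1: read from I]
Op 2: C0 read [C0 read from I: others=['C1=E'] -> C0=S, others downsized to S] -> [S,S] [MISS #2: read from I]
Op 3: C1 read [C1 read: already in S, no change] -> [S,S] [hit: read from S]
Op 4: C1 read [C1 read: already in S, no change] -> [S,S] [hit: read from S]
Op 5: C1 write [C1 write: invalidate ['C0=S'] -> C1=M] -> [I,M] [MISS #3: write from S]
Op 6: C1 read [C1 read: already in M, no change] -> [I,M] [hit: read from M]
Op 7: C0 read [C0 read from I: others=['C1=M'] -> C0=S, others downsized to S] -> [S,S] [MISS #4: read from I]
Op 8: C0 write [C0 write: invalidate ['C1=S'] -> C0=M] -> [M,I] [MISS #5: write from S]
Op 9: C1 read [C1 read from I: others=['C0=M'] -> C1=S, others downsized to S] -> [S,S] [MISS #6: read from I]

Answer: 6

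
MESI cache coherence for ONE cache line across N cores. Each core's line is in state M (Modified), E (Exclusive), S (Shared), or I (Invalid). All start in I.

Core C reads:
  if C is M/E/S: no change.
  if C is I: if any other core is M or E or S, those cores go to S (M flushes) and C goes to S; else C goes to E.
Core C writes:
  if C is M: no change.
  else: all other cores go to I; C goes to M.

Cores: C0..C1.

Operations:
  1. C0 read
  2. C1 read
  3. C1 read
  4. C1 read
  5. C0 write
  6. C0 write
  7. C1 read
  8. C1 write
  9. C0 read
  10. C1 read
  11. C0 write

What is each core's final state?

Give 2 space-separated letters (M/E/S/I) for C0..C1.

Answer: M I

Derivation:
Op 1: C0 read [C0 read from I: no other sharers -> C0=E (exclusive)] -> [E,I]
Op 2: C1 read [C1 read from I: others=['C0=E'] -> C1=S, others downsized to S] -> [S,S]
Op 3: C1 read [C1 read: already in S, no change] -> [S,S]
Op 4: C1 read [C1 read: already in S, no change] -> [S,S]
Op 5: C0 write [C0 write: invalidate ['C1=S'] -> C0=M] -> [M,I]
Op 6: C0 write [C0 write: already M (modified), no change] -> [M,I]
Op 7: C1 read [C1 read from I: others=['C0=M'] -> C1=S, others downsized to S] -> [S,S]
Op 8: C1 write [C1 write: invalidate ['C0=S'] -> C1=M] -> [I,M]
Op 9: C0 read [C0 read from I: others=['C1=M'] -> C0=S, others downsized to S] -> [S,S]
Op 10: C1 read [C1 read: already in S, no change] -> [S,S]
Op 11: C0 write [C0 write: invalidate ['C1=S'] -> C0=M] -> [M,I]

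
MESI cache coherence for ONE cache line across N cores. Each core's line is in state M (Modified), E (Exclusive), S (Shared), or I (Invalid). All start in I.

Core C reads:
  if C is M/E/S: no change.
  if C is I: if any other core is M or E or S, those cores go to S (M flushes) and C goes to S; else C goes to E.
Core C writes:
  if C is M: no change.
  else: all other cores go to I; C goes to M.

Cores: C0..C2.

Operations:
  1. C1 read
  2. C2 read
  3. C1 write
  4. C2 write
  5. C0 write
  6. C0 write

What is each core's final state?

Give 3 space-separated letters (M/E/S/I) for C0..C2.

Op 1: C1 read [C1 read from I: no other sharers -> C1=E (exclusive)] -> [I,E,I]
Op 2: C2 read [C2 read from I: others=['C1=E'] -> C2=S, others downsized to S] -> [I,S,S]
Op 3: C1 write [C1 write: invalidate ['C2=S'] -> C1=M] -> [I,M,I]
Op 4: C2 write [C2 write: invalidate ['C1=M'] -> C2=M] -> [I,I,M]
Op 5: C0 write [C0 write: invalidate ['C2=M'] -> C0=M] -> [M,I,I]
Op 6: C0 write [C0 write: already M (modified), no change] -> [M,I,I]

Answer: M I I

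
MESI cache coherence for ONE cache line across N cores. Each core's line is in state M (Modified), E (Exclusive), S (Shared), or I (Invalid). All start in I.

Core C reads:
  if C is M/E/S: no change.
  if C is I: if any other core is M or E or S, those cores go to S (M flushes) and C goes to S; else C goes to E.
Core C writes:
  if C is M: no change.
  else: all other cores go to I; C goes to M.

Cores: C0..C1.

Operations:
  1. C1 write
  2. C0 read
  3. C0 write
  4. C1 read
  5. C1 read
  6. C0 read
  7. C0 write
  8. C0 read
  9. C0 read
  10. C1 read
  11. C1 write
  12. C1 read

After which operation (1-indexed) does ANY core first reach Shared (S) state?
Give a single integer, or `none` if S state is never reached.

Answer: 2

Derivation:
Op 1: C1 write [C1 write: invalidate none -> C1=M] -> [I,M]
Op 2: C0 read [C0 read from I: others=['C1=M'] -> C0=S, others downsized to S] -> [S,S]
  -> First S state at op 2; remaining ops need not be traced.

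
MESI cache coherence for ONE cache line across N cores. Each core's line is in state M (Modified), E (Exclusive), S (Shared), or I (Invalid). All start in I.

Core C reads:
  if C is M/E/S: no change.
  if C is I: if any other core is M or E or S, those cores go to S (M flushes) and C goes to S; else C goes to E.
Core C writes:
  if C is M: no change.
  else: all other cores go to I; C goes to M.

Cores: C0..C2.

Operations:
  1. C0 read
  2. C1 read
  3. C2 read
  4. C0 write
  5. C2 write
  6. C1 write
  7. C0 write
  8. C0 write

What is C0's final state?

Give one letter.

Answer: M

Derivation:
Op 1: C0 read [C0 read from I: no other sharers -> C0=E (exclusive)] -> [E,I,I]
Op 2: C1 read [C1 read from I: others=['C0=E'] -> C1=S, others downsized to S] -> [S,S,I]
Op 3: C2 read [C2 read from I: others=['C0=S', 'C1=S'] -> C2=S, others downsized to S] -> [S,S,S]
Op 4: C0 write [C0 write: invalidate ['C1=S', 'C2=S'] -> C0=M] -> [M,I,I]
Op 5: C2 write [C2 write: invalidate ['C0=M'] -> C2=M] -> [I,I,M]
Op 6: C1 write [C1 write: invalidate ['C2=M'] -> C1=M] -> [I,M,I]
Op 7: C0 write [C0 write: invalidate ['C1=M'] -> C0=M] -> [M,I,I]
Op 8: C0 write [C0 write: already M (modified), no change] -> [M,I,I]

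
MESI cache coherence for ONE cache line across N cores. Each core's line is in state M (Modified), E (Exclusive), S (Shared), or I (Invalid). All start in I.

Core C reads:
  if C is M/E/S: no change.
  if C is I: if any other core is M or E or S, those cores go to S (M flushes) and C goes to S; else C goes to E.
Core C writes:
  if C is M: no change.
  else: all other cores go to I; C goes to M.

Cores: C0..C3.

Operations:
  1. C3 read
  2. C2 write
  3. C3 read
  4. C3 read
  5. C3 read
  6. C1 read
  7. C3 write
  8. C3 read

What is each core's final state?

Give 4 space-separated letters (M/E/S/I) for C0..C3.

Op 1: C3 read [C3 read from I: no other sharers -> C3=E (exclusive)] -> [I,I,I,E]
Op 2: C2 write [C2 write: invalidate ['C3=E'] -> C2=M] -> [I,I,M,I]
Op 3: C3 read [C3 read from I: others=['C2=M'] -> C3=S, others downsized to S] -> [I,I,S,S]
Op 4: C3 read [C3 read: already in S, no change] -> [I,I,S,S]
Op 5: C3 read [C3 read: already in S, no change] -> [I,I,S,S]
Op 6: C1 read [C1 read from I: others=['C2=S', 'C3=S'] -> C1=S, others downsized to S] -> [I,S,S,S]
Op 7: C3 write [C3 write: invalidate ['C1=S', 'C2=S'] -> C3=M] -> [I,I,I,M]
Op 8: C3 read [C3 read: already in M, no change] -> [I,I,I,M]

Answer: I I I M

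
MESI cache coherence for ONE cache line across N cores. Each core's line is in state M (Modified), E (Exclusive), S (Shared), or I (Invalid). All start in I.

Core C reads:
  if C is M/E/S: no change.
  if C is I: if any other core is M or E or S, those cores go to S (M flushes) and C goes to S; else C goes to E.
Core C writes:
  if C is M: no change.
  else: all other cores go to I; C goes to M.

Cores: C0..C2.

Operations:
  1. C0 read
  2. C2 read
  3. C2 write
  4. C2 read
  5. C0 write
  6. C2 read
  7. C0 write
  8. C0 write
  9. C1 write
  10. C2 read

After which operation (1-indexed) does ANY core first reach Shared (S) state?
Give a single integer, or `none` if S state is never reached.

Answer: 2

Derivation:
Op 1: C0 read [C0 read from I: no other sharers -> C0=E (exclusive)] -> [E,I,I]
Op 2: C2 read [C2 read from I: others=['C0=E'] -> C2=S, others downsized to S] -> [S,I,S]
  -> First S state at op 2; remaining ops need not be traced.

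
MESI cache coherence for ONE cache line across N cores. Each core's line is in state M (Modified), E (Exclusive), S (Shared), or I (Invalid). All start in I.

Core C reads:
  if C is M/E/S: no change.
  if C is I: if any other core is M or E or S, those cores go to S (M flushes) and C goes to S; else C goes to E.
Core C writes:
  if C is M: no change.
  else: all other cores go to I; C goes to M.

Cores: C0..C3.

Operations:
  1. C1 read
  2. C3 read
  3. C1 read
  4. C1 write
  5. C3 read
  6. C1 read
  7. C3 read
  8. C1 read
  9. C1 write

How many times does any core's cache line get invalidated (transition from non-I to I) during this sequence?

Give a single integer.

Op 1: C1 read [C1 read from I: no other sharers -> C1=E (exclusive)] -> [I,E,I,I] (invalidations this op: 0; running total: 0)
Op 2: C3 read [C3 read from I: others=['C1=E'] -> C3=S, others downsized to S] -> [I,S,I,S] (invalidations this op: 0; running total: 0)
Op 3: C1 read [C1 read: already in S, no change] -> [I,S,I,S] (invalidations this op: 0; running total: 0)
Op 4: C1 write [C1 write: invalidate ['C3=S'] -> C1=M] -> [I,M,I,I] (invalidations this op: 1; running total: 1)
Op 5: C3 read [C3 read from I: others=['C1=M'] -> C3=S, others downsized to S] -> [I,S,I,S] (invalidations this op: 0; running total: 1)
Op 6: C1 read [C1 read: already in S, no change] -> [I,S,I,S] (invalidations this op: 0; running total: 1)
Op 7: C3 read [C3 read: already in S, no change] -> [I,S,I,S] (invalidations this op: 0; running total: 1)
Op 8: C1 read [C1 read: already in S, no change] -> [I,S,I,S] (invalidations this op: 0; running total: 1)
Op 9: C1 write [C1 write: invalidate ['C3=S'] -> C1=M] -> [I,M,I,I] (invalidations this op: 1; running total: 2)

Answer: 2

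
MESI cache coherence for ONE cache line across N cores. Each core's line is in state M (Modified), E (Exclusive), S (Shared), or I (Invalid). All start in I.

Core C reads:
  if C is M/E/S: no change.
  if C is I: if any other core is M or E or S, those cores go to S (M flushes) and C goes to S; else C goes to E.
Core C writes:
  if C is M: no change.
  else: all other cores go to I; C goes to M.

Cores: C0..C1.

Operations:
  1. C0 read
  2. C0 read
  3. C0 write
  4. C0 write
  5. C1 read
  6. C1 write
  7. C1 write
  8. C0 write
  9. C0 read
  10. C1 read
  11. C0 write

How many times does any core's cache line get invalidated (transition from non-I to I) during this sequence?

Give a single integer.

Op 1: C0 read [C0 read from I: no other sharers -> C0=E (exclusive)] -> [E,I] (invalidations this op: 0; running total: 0)
Op 2: C0 read [C0 read: already in E, no change] -> [E,I] (invalidations this op: 0; running total: 0)
Op 3: C0 write [C0 write: invalidate none -> C0=M] -> [M,I] (invalidations this op: 0; running total: 0)
Op 4: C0 write [C0 write: already M (modified), no change] -> [M,I] (invalidations this op: 0; running total: 0)
Op 5: C1 read [C1 read from I: others=['C0=M'] -> C1=S, others downsized to S] -> [S,S] (invalidations this op: 0; running total: 0)
Op 6: C1 write [C1 write: invalidate ['C0=S'] -> C1=M] -> [I,M] (invalidations this op: 1; running total: 1)
Op 7: C1 write [C1 write: already M (modified), no change] -> [I,M] (invalidations this op: 0; running total: 1)
Op 8: C0 write [C0 write: invalidate ['C1=M'] -> C0=M] -> [M,I] (invalidations this op: 1; running total: 2)
Op 9: C0 read [C0 read: already in M, no change] -> [M,I] (invalidations this op: 0; running total: 2)
Op 10: C1 read [C1 read from I: others=['C0=M'] -> C1=S, others downsized to S] -> [S,S] (invalidations this op: 0; running total: 2)
Op 11: C0 write [C0 write: invalidate ['C1=S'] -> C0=M] -> [M,I] (invalidations this op: 1; running total: 3)

Answer: 3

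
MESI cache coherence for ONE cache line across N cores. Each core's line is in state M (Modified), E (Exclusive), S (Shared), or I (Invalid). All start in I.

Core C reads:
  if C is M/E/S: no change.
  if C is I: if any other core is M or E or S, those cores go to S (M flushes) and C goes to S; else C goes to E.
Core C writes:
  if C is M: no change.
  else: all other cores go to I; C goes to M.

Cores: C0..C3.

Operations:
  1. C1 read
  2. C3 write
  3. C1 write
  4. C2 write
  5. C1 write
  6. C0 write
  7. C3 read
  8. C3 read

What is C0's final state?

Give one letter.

Op 1: C1 read [C1 read from I: no other sharers -> C1=E (exclusive)] -> [I,E,I,I]
Op 2: C3 write [C3 write: invalidate ['C1=E'] -> C3=M] -> [I,I,I,M]
Op 3: C1 write [C1 write: invalidate ['C3=M'] -> C1=M] -> [I,M,I,I]
Op 4: C2 write [C2 write: invalidate ['C1=M'] -> C2=M] -> [I,I,M,I]
Op 5: C1 write [C1 write: invalidate ['C2=M'] -> C1=M] -> [I,M,I,I]
Op 6: C0 write [C0 write: invalidate ['C1=M'] -> C0=M] -> [M,I,I,I]
Op 7: C3 read [C3 read from I: others=['C0=M'] -> C3=S, others downsized to S] -> [S,I,I,S]
Op 8: C3 read [C3 read: already in S, no change] -> [S,I,I,S]

Answer: S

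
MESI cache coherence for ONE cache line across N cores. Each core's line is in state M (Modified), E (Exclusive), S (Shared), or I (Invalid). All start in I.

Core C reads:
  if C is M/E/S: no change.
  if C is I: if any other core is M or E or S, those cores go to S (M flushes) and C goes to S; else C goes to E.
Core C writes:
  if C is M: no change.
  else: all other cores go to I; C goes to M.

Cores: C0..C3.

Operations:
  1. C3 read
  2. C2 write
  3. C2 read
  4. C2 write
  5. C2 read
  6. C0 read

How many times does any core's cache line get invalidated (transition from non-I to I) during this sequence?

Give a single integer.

Answer: 1

Derivation:
Op 1: C3 read [C3 read from I: no other sharers -> C3=E (exclusive)] -> [I,I,I,E] (invalidations this op: 0; running total: 0)
Op 2: C2 write [C2 write: invalidate ['C3=E'] -> C2=M] -> [I,I,M,I] (invalidations this op: 1; running total: 1)
Op 3: C2 read [C2 read: already in M, no change] -> [I,I,M,I] (invalidations this op: 0; running total: 1)
Op 4: C2 write [C2 write: already M (modified), no change] -> [I,I,M,I] (invalidations this op: 0; running total: 1)
Op 5: C2 read [C2 read: already in M, no change] -> [I,I,M,I] (invalidations this op: 0; running total: 1)
Op 6: C0 read [C0 read from I: others=['C2=M'] -> C0=S, others downsized to S] -> [S,I,S,I] (invalidations this op: 0; running total: 1)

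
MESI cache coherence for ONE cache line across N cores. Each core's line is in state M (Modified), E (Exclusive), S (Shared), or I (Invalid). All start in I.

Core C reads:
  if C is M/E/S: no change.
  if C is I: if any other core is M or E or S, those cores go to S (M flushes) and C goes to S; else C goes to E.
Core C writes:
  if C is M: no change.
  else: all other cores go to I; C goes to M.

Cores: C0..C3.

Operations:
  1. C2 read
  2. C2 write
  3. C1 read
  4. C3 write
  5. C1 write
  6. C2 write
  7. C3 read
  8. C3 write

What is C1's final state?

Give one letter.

Answer: I

Derivation:
Op 1: C2 read [C2 read from I: no other sharers -> C2=E (exclusive)] -> [I,I,E,I]
Op 2: C2 write [C2 write: invalidate none -> C2=M] -> [I,I,M,I]
Op 3: C1 read [C1 read from I: others=['C2=M'] -> C1=S, others downsized to S] -> [I,S,S,I]
Op 4: C3 write [C3 write: invalidate ['C1=S', 'C2=S'] -> C3=M] -> [I,I,I,M]
Op 5: C1 write [C1 write: invalidate ['C3=M'] -> C1=M] -> [I,M,I,I]
Op 6: C2 write [C2 write: invalidate ['C1=M'] -> C2=M] -> [I,I,M,I]
Op 7: C3 read [C3 read from I: others=['C2=M'] -> C3=S, others downsized to S] -> [I,I,S,S]
Op 8: C3 write [C3 write: invalidate ['C2=S'] -> C3=M] -> [I,I,I,M]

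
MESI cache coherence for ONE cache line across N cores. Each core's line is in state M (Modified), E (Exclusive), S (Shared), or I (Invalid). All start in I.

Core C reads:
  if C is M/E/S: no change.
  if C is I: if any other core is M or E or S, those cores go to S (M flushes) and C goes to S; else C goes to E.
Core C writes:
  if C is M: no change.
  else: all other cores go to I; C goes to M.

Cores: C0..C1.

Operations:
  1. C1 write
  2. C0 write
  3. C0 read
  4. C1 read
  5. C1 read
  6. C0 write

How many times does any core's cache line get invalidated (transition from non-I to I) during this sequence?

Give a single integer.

Answer: 2

Derivation:
Op 1: C1 write [C1 write: invalidate none -> C1=M] -> [I,M] (invalidations this op: 0; running total: 0)
Op 2: C0 write [C0 write: invalidate ['C1=M'] -> C0=M] -> [M,I] (invalidations this op: 1; running total: 1)
Op 3: C0 read [C0 read: already in M, no change] -> [M,I] (invalidations this op: 0; running total: 1)
Op 4: C1 read [C1 read from I: others=['C0=M'] -> C1=S, others downsized to S] -> [S,S] (invalidations this op: 0; running total: 1)
Op 5: C1 read [C1 read: already in S, no change] -> [S,S] (invalidations this op: 0; running total: 1)
Op 6: C0 write [C0 write: invalidate ['C1=S'] -> C0=M] -> [M,I] (invalidations this op: 1; running total: 2)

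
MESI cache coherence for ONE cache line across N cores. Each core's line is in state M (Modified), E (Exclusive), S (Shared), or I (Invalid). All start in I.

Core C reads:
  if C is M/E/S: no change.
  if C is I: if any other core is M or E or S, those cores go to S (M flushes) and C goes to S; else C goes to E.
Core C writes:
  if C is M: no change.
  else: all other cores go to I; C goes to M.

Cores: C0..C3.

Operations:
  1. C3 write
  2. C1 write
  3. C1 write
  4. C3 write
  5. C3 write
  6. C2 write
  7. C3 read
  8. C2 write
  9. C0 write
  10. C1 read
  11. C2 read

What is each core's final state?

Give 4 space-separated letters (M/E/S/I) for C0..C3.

Op 1: C3 write [C3 write: invalidate none -> C3=M] -> [I,I,I,M]
Op 2: C1 write [C1 write: invalidate ['C3=M'] -> C1=M] -> [I,M,I,I]
Op 3: C1 write [C1 write: already M (modified), no change] -> [I,M,I,I]
Op 4: C3 write [C3 write: invalidate ['C1=M'] -> C3=M] -> [I,I,I,M]
Op 5: C3 write [C3 write: already M (modified), no change] -> [I,I,I,M]
Op 6: C2 write [C2 write: invalidate ['C3=M'] -> C2=M] -> [I,I,M,I]
Op 7: C3 read [C3 read from I: others=['C2=M'] -> C3=S, others downsized to S] -> [I,I,S,S]
Op 8: C2 write [C2 write: invalidate ['C3=S'] -> C2=M] -> [I,I,M,I]
Op 9: C0 write [C0 write: invalidate ['C2=M'] -> C0=M] -> [M,I,I,I]
Op 10: C1 read [C1 read from I: others=['C0=M'] -> C1=S, others downsized to S] -> [S,S,I,I]
Op 11: C2 read [C2 read from I: others=['C0=S', 'C1=S'] -> C2=S, others downsized to S] -> [S,S,S,I]

Answer: S S S I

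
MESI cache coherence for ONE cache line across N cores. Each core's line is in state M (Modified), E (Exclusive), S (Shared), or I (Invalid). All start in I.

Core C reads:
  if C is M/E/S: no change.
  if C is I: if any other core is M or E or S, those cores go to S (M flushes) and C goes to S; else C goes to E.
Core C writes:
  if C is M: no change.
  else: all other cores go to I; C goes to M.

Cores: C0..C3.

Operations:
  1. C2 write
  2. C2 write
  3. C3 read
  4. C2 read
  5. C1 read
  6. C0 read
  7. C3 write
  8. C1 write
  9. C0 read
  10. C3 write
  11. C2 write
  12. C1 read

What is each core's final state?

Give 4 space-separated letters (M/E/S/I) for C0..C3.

Op 1: C2 write [C2 write: invalidate none -> C2=M] -> [I,I,M,I]
Op 2: C2 write [C2 write: already M (modified), no change] -> [I,I,M,I]
Op 3: C3 read [C3 read from I: others=['C2=M'] -> C3=S, others downsized to S] -> [I,I,S,S]
Op 4: C2 read [C2 read: already in S, no change] -> [I,I,S,S]
Op 5: C1 read [C1 read from I: others=['C2=S', 'C3=S'] -> C1=S, others downsized to S] -> [I,S,S,S]
Op 6: C0 read [C0 read from I: others=['C1=S', 'C2=S', 'C3=S'] -> C0=S, others downsized to S] -> [S,S,S,S]
Op 7: C3 write [C3 write: invalidate ['C0=S', 'C1=S', 'C2=S'] -> C3=M] -> [I,I,I,M]
Op 8: C1 write [C1 write: invalidate ['C3=M'] -> C1=M] -> [I,M,I,I]
Op 9: C0 read [C0 read from I: others=['C1=M'] -> C0=S, others downsized to S] -> [S,S,I,I]
Op 10: C3 write [C3 write: invalidate ['C0=S', 'C1=S'] -> C3=M] -> [I,I,I,M]
Op 11: C2 write [C2 write: invalidate ['C3=M'] -> C2=M] -> [I,I,M,I]
Op 12: C1 read [C1 read from I: others=['C2=M'] -> C1=S, others downsized to S] -> [I,S,S,I]

Answer: I S S I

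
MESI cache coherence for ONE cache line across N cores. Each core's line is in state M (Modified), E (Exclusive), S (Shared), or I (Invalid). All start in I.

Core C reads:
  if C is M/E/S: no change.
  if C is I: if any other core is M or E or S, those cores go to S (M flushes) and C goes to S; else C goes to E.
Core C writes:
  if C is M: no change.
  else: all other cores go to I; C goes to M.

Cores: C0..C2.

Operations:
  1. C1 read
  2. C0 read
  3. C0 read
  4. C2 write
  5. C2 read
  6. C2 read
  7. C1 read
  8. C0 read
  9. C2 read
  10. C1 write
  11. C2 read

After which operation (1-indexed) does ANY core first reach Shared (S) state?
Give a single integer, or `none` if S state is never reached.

Answer: 2

Derivation:
Op 1: C1 read [C1 read from I: no other sharers -> C1=E (exclusive)] -> [I,E,I]
Op 2: C0 read [C0 read from I: others=['C1=E'] -> C0=S, others downsized to S] -> [S,S,I]
  -> First S state at op 2; remaining ops need not be traced.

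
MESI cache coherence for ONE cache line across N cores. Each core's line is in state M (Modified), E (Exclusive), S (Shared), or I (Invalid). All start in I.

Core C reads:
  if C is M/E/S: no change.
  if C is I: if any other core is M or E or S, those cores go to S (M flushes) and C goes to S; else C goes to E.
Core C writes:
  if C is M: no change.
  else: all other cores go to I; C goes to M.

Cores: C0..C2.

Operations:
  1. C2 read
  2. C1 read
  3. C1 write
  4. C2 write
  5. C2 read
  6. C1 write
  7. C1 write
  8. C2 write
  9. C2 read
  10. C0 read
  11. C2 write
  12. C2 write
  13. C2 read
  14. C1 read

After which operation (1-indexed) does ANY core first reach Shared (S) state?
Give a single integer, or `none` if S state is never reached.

Op 1: C2 read [C2 read from I: no other sharers -> C2=E (exclusive)] -> [I,I,E]
Op 2: C1 read [C1 read from I: others=['C2=E'] -> C1=S, others downsized to S] -> [I,S,S]
  -> First S state at op 2; remaining ops need not be traced.

Answer: 2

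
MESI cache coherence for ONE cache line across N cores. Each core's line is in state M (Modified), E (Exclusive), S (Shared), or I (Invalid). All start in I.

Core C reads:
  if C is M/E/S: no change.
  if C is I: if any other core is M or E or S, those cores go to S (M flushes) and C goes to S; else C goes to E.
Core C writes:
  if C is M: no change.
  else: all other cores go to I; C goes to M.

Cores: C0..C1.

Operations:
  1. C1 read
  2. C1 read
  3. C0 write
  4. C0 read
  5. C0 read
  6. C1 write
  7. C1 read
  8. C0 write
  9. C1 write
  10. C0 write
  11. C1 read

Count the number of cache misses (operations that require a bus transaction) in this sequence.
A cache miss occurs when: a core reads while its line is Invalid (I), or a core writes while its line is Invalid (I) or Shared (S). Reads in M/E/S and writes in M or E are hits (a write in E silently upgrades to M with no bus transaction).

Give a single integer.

Answer: 7

Derivation:
Op 1: C1 read [C1 read from I: no other sharers -> C1=E (exclusive)] -> [I,E] [MISS #1: read from I]
Op 2: C1 read [C1 read: already in E, no change] -> [I,E] [hit: read from E]
Op 3: C0 write [C0 write: invalidate ['C1=E'] -> C0=M] -> [M,I] [MISS #2: write from I]
Op 4: C0 read [C0 read: already in M, no change] -> [M,I] [hit: read from M]
Op 5: C0 read [C0 read: already in M, no change] -> [M,I] [hit: read from M]
Op 6: C1 write [C1 write: invalidate ['C0=M'] -> C1=M] -> [I,M] [MISS #3: write from I]
Op 7: C1 read [C1 read: already in M, no change] -> [I,M] [hit: read from M]
Op 8: C0 write [C0 write: invalidate ['C1=M'] -> C0=M] -> [M,I] [MISS #4: write from I]
Op 9: C1 write [C1 write: invalidate ['C0=M'] -> C1=M] -> [I,M] [MISS #5: write from I]
Op 10: C0 write [C0 write: invalidate ['C1=M'] -> C0=M] -> [M,I] [MISS #6: write from I]
Op 11: C1 read [C1 read from I: others=['C0=M'] -> C1=S, others downsized to S] -> [S,S] [MISS #7: read from I]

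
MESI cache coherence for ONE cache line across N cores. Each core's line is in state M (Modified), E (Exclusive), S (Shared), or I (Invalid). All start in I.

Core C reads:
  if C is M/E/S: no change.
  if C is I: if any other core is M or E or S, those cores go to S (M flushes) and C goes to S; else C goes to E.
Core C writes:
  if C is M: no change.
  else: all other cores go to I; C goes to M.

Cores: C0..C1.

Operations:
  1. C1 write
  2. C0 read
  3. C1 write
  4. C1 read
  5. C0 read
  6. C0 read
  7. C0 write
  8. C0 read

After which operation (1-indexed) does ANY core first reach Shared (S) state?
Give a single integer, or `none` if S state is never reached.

Op 1: C1 write [C1 write: invalidate none -> C1=M] -> [I,M]
Op 2: C0 read [C0 read from I: others=['C1=M'] -> C0=S, others downsized to S] -> [S,S]
  -> First S state at op 2; remaining ops need not be traced.

Answer: 2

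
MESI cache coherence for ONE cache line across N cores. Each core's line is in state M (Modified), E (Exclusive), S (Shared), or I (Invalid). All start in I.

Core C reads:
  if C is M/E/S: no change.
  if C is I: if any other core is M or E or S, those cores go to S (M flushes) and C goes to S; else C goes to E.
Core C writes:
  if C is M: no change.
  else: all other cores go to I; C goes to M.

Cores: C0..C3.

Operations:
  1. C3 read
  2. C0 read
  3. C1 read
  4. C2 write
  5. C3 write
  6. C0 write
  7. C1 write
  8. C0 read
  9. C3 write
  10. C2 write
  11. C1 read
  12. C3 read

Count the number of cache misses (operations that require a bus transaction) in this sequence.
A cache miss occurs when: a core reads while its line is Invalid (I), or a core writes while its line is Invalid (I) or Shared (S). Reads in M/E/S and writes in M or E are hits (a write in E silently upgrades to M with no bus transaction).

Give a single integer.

Answer: 12

Derivation:
Op 1: C3 read [C3 read from I: no other sharers -> C3=E (exclusive)] -> [I,I,I,E] [MISS #1: read from I]
Op 2: C0 read [C0 read from I: others=['C3=E'] -> C0=S, others downsized to S] -> [S,I,I,S] [MISS #2: read from I]
Op 3: C1 read [C1 read from I: others=['C0=S', 'C3=S'] -> C1=S, others downsized to S] -> [S,S,I,S] [MISS #3: read from I]
Op 4: C2 write [C2 write: invalidate ['C0=S', 'C1=S', 'C3=S'] -> C2=M] -> [I,I,M,I] [MISS #4: write from I]
Op 5: C3 write [C3 write: invalidate ['C2=M'] -> C3=M] -> [I,I,I,M] [MISS #5: write from I]
Op 6: C0 write [C0 write: invalidate ['C3=M'] -> C0=M] -> [M,I,I,I] [MISS #6: write from I]
Op 7: C1 write [C1 write: invalidate ['C0=M'] -> C1=M] -> [I,M,I,I] [MISS #7: write from I]
Op 8: C0 read [C0 read from I: others=['C1=M'] -> C0=S, others downsized to S] -> [S,S,I,I] [MISS #8: read from I]
Op 9: C3 write [C3 write: invalidate ['C0=S', 'C1=S'] -> C3=M] -> [I,I,I,M] [MISS #9: write from I]
Op 10: C2 write [C2 write: invalidate ['C3=M'] -> C2=M] -> [I,I,M,I] [MISS #10: write from I]
Op 11: C1 read [C1 read from I: others=['C2=M'] -> C1=S, others downsized to S] -> [I,S,S,I] [MISS #11: read from I]
Op 12: C3 read [C3 read from I: others=['C1=S', 'C2=S'] -> C3=S, others downsized to S] -> [I,S,S,S] [MISS #12: read from I]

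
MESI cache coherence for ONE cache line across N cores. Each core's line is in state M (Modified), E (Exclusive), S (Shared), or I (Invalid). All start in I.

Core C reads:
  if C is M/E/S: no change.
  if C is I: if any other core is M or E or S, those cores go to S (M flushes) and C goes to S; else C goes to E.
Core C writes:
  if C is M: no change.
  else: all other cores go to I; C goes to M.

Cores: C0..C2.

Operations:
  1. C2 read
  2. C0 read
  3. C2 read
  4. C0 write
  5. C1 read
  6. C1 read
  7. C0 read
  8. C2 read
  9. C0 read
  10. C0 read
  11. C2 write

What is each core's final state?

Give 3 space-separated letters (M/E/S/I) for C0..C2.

Op 1: C2 read [C2 read from I: no other sharers -> C2=E (exclusive)] -> [I,I,E]
Op 2: C0 read [C0 read from I: others=['C2=E'] -> C0=S, others downsized to S] -> [S,I,S]
Op 3: C2 read [C2 read: already in S, no change] -> [S,I,S]
Op 4: C0 write [C0 write: invalidate ['C2=S'] -> C0=M] -> [M,I,I]
Op 5: C1 read [C1 read from I: others=['C0=M'] -> C1=S, others downsized to S] -> [S,S,I]
Op 6: C1 read [C1 read: already in S, no change] -> [S,S,I]
Op 7: C0 read [C0 read: already in S, no change] -> [S,S,I]
Op 8: C2 read [C2 read from I: others=['C0=S', 'C1=S'] -> C2=S, others downsized to S] -> [S,S,S]
Op 9: C0 read [C0 read: already in S, no change] -> [S,S,S]
Op 10: C0 read [C0 read: already in S, no change] -> [S,S,S]
Op 11: C2 write [C2 write: invalidate ['C0=S', 'C1=S'] -> C2=M] -> [I,I,M]

Answer: I I M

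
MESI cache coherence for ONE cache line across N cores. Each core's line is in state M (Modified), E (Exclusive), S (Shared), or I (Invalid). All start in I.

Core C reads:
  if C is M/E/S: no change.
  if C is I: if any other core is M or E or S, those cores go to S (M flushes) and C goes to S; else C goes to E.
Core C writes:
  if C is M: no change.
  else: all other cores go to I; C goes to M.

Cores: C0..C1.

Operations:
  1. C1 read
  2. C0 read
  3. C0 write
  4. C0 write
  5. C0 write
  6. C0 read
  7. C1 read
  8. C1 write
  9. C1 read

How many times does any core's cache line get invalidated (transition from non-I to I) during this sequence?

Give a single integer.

Answer: 2

Derivation:
Op 1: C1 read [C1 read from I: no other sharers -> C1=E (exclusive)] -> [I,E] (invalidations this op: 0; running total: 0)
Op 2: C0 read [C0 read from I: others=['C1=E'] -> C0=S, others downsized to S] -> [S,S] (invalidations this op: 0; running total: 0)
Op 3: C0 write [C0 write: invalidate ['C1=S'] -> C0=M] -> [M,I] (invalidations this op: 1; running total: 1)
Op 4: C0 write [C0 write: already M (modified), no change] -> [M,I] (invalidations this op: 0; running total: 1)
Op 5: C0 write [C0 write: already M (modified), no change] -> [M,I] (invalidations this op: 0; running total: 1)
Op 6: C0 read [C0 read: already in M, no change] -> [M,I] (invalidations this op: 0; running total: 1)
Op 7: C1 read [C1 read from I: others=['C0=M'] -> C1=S, others downsized to S] -> [S,S] (invalidations this op: 0; running total: 1)
Op 8: C1 write [C1 write: invalidate ['C0=S'] -> C1=M] -> [I,M] (invalidations this op: 1; running total: 2)
Op 9: C1 read [C1 read: already in M, no change] -> [I,M] (invalidations this op: 0; running total: 2)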